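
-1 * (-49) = 49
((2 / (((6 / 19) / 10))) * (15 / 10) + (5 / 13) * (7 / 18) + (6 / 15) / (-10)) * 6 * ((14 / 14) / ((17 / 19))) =10571429 / 16575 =637.79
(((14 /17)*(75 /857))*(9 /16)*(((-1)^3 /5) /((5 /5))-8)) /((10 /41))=-317709 /233104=-1.36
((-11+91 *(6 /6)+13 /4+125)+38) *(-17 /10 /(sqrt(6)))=-3349 *sqrt(6) /48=-170.90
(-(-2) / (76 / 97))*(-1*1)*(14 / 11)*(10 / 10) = -679 / 209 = -3.25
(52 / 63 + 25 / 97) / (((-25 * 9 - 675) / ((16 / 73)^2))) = -0.00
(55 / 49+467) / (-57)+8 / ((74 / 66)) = -37118 / 34447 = -1.08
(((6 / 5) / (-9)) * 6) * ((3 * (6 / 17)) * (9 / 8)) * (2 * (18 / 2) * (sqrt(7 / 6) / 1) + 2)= -243 * sqrt(42) / 85 - 162 / 85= -20.43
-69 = -69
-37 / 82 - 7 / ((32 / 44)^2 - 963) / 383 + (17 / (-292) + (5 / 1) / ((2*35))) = -233885799213 / 533996657684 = -0.44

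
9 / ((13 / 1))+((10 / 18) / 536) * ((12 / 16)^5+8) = 45006259 / 64217088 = 0.70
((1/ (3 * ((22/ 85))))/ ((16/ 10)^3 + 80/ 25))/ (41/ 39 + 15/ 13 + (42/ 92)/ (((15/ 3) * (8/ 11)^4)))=4066400000/ 58317181593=0.07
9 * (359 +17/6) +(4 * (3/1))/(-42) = 45587/14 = 3256.21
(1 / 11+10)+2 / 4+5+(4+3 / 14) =1525 / 77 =19.81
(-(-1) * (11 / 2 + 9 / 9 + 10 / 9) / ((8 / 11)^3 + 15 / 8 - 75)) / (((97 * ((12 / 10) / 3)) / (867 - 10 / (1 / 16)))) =-1289193290 / 676172547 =-1.91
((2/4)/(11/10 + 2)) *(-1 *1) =-5/31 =-0.16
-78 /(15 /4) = -104 /5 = -20.80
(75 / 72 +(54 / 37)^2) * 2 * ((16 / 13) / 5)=1.56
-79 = -79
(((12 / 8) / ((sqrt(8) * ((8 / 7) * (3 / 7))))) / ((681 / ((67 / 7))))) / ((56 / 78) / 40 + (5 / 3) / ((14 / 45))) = 0.00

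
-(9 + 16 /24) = -29 /3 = -9.67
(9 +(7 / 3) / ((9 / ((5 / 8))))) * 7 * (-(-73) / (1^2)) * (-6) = -1011269 / 36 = -28090.81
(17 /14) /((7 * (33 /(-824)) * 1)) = -7004 /1617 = -4.33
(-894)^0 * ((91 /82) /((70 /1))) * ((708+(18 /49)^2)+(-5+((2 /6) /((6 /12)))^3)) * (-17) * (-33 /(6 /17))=1884566454199 /106316280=17726.04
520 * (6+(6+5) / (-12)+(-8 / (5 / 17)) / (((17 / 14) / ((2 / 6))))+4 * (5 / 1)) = 27482 / 3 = 9160.67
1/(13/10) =10/13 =0.77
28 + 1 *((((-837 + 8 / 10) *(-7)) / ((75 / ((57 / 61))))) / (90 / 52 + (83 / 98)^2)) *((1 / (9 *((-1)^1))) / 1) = 517873884304 / 20975025375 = 24.69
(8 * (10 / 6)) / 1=40 / 3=13.33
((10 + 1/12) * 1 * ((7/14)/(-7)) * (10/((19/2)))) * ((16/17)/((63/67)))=-324280/427329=-0.76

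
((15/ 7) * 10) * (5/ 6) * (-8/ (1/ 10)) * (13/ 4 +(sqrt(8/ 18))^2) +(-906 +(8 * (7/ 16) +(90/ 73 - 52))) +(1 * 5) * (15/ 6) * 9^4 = 49788416/ 657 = 75781.46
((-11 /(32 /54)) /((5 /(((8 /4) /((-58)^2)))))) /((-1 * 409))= 297 /55035040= 0.00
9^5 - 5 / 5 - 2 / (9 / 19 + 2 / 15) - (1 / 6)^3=2206382371 / 37368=59044.70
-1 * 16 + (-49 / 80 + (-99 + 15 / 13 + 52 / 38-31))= -2847223 / 19760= -144.09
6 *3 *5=90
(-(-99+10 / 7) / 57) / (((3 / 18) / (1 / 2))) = 683 / 133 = 5.14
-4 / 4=-1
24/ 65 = 0.37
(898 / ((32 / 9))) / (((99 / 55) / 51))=114495 / 16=7155.94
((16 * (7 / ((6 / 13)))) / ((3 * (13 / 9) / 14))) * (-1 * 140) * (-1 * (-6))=-658560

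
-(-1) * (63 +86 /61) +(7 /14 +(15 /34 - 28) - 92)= -56671 /1037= -54.65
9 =9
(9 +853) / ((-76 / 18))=-3879 / 19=-204.16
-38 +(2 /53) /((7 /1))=-37.99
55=55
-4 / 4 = -1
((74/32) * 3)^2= 12321/256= 48.13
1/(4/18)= 9/2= 4.50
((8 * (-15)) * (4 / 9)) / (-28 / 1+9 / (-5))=800 / 447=1.79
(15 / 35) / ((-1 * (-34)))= 3 / 238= 0.01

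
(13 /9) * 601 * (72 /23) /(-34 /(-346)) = 10813192 /391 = 27655.22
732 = 732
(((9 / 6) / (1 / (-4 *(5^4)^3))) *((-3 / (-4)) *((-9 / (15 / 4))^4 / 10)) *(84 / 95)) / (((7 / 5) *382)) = -21870000000 / 3629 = -6026453.57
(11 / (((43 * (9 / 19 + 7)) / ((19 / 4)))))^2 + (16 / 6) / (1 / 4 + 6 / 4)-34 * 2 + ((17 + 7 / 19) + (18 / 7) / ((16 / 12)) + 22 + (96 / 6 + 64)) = 13054529569895 / 238016178624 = 54.85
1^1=1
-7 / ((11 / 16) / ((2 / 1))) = -224 / 11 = -20.36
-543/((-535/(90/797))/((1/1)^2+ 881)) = 8620668/85279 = 101.09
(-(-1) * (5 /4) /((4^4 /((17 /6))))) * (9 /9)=85 /6144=0.01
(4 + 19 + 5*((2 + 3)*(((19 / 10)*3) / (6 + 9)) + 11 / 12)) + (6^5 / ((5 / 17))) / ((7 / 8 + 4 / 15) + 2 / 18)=21140.91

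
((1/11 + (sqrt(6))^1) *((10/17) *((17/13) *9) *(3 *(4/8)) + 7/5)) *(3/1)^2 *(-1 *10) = -13788 *sqrt(6)/13 - 13788/143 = -2694.39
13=13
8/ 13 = 0.62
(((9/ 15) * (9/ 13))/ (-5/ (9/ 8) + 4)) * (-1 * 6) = 729/ 130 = 5.61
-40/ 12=-10/ 3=-3.33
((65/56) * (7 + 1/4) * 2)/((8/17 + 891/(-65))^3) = -2543303498125/350496597906896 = -0.01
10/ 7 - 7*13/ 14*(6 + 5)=-981/ 14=-70.07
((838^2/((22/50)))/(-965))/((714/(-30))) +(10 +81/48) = 328140719/4042192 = 81.18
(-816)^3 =-543338496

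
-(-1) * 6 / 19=6 / 19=0.32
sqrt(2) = 1.41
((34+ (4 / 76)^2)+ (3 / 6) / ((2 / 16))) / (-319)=-13719 / 115159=-0.12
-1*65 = -65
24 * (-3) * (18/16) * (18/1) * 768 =-1119744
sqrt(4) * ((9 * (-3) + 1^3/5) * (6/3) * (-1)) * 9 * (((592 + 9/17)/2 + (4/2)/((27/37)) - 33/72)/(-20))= -14689951/1020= -14401.91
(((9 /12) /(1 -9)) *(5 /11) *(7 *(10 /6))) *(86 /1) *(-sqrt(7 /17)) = 7525 *sqrt(119) /2992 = 27.44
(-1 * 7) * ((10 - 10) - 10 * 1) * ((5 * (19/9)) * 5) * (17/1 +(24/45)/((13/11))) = 22629950/351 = 64472.79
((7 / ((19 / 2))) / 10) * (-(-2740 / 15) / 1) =3836 / 285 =13.46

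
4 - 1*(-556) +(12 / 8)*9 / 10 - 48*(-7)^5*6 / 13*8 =774612511 / 260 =2979278.89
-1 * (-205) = 205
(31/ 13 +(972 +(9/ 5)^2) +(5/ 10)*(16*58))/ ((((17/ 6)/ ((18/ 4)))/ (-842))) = -10651515552/ 5525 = -1927876.12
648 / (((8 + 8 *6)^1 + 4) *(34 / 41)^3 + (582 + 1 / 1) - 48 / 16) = 11165202 / 10583105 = 1.06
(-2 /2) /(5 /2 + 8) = -2 /21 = -0.10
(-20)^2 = 400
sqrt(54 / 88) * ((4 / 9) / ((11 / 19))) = 38 * sqrt(33) / 363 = 0.60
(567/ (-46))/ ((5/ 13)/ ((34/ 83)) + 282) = -125307/ 2876357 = -0.04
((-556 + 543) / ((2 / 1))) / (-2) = 13 / 4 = 3.25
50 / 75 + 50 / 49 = 248 / 147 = 1.69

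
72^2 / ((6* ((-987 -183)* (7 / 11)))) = -528 / 455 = -1.16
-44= -44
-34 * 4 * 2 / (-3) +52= 428 / 3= 142.67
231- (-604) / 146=17165 / 73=235.14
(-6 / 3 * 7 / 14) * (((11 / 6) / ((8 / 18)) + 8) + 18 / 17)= -1793 / 136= -13.18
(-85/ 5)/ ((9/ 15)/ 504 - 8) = 14280/ 6719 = 2.13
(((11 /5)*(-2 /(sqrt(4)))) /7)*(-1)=11 /35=0.31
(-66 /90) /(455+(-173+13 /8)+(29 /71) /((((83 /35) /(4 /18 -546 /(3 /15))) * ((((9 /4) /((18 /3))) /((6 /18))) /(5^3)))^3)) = 1106814456 /1289844200959571926931705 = 0.00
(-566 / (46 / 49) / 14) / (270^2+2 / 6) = -849 / 1437178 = -0.00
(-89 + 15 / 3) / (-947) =84 / 947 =0.09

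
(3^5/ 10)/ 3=8.10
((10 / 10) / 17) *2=2 / 17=0.12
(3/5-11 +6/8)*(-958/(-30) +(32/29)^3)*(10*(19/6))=-44641511617/4390020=-10168.86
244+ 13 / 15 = 3673 / 15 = 244.87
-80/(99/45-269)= 0.30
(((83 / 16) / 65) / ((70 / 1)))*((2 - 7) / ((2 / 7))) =-0.02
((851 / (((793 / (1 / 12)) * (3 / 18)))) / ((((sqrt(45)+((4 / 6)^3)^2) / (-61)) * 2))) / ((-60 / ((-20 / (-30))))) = -551448 / 1554198685+150752097 * sqrt(5) / 12433589480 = 0.03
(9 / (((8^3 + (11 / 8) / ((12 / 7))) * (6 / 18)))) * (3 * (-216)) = -1679616 / 49229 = -34.12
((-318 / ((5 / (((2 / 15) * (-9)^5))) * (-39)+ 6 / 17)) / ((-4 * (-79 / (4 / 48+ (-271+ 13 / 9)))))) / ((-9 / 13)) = -253317051 / 244268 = -1037.05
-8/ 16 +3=5/ 2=2.50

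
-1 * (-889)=889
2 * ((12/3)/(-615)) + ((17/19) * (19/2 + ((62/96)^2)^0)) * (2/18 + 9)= 85.58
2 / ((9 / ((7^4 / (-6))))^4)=33232930569601 / 4251528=7816702.74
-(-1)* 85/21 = 85/21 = 4.05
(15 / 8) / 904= 15 / 7232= 0.00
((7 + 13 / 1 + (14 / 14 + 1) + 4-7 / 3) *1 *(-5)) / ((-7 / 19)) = 6745 / 21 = 321.19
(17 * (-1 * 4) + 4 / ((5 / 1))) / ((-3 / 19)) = 2128 / 5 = 425.60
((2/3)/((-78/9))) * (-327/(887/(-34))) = -11118/11531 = -0.96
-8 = -8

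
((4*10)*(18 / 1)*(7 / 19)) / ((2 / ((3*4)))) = 30240 / 19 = 1591.58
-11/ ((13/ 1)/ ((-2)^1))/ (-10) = -11/ 65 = -0.17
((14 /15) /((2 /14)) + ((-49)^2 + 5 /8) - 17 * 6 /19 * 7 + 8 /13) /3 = 70282213 /88920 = 790.40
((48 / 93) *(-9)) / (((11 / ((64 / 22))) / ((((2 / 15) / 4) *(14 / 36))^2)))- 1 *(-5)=37977307 / 7595775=5.00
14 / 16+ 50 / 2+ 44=559 / 8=69.88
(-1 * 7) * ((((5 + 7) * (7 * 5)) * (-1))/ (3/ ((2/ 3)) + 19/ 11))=64680/ 137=472.12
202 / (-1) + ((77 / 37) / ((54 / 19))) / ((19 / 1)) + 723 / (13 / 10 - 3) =-627.26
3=3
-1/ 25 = -0.04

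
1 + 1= 2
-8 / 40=-1 / 5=-0.20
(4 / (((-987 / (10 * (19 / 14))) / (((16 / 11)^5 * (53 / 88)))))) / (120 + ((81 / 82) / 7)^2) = -17749948497920 / 9877620070901781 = -0.00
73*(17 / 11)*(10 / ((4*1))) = 6205 / 22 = 282.05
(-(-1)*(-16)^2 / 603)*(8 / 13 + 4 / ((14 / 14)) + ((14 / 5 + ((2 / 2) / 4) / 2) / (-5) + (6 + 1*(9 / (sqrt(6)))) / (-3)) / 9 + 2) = 4738528 / 1763775 - 128*sqrt(6) / 5427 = 2.63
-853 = -853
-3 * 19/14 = -57/14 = -4.07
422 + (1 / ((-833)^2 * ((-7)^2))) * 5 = 14348236747 / 34000561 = 422.00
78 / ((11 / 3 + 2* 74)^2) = 0.00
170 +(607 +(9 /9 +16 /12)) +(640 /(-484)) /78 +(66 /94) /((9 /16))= 57707922 /73931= 780.56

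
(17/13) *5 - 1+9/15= 399/65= 6.14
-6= -6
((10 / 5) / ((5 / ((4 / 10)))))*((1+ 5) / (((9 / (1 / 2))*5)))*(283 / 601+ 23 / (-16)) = -1859 / 180300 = -0.01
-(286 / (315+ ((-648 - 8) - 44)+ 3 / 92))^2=-692321344 / 1254363889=-0.55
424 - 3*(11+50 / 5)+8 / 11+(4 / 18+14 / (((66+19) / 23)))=3077683 / 8415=365.74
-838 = -838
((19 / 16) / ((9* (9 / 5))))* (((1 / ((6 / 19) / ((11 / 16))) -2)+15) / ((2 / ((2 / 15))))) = 27683 / 373248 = 0.07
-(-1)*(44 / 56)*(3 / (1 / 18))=297 / 7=42.43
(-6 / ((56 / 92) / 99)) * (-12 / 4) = 20493 / 7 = 2927.57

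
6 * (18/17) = 108/17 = 6.35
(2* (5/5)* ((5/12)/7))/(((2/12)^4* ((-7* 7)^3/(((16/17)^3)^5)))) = -1245155224975394734080/2357328467109548227614599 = -0.00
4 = 4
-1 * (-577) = 577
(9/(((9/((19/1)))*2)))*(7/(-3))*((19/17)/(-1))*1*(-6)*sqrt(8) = -5054*sqrt(2)/17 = -420.44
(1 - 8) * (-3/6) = 7/2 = 3.50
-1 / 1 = -1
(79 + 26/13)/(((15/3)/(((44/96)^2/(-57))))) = -363/6080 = -0.06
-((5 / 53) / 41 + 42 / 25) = -91391 / 54325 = -1.68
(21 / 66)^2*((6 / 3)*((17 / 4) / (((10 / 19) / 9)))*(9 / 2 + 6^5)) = 2216555523 / 19360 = 114491.50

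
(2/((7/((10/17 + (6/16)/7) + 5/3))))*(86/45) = 283499/224910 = 1.26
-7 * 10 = -70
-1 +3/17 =-14/17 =-0.82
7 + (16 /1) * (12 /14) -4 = 117 /7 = 16.71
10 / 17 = 0.59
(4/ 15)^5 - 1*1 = -1.00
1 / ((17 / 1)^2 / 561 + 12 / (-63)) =77 / 25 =3.08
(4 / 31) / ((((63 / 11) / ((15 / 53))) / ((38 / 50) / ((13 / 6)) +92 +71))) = 1.04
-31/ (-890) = 31/ 890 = 0.03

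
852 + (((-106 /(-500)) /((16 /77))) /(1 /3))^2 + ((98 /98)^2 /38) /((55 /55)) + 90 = 289223929931 /304000000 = 951.39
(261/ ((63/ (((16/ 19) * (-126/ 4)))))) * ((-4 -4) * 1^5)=16704/ 19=879.16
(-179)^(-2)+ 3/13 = 96136/416533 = 0.23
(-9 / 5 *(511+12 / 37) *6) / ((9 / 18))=-2043252 / 185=-11044.61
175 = 175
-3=-3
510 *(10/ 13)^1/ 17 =300/ 13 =23.08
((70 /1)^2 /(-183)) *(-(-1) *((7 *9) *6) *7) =-4321800 /61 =-70849.18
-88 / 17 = -5.18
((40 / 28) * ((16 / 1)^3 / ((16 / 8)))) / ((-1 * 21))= -20480 / 147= -139.32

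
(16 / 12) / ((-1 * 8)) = -1 / 6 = -0.17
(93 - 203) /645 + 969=124979 /129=968.83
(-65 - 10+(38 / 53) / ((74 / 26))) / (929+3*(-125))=-146581 / 1086394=-0.13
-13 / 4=-3.25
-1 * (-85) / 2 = 85 / 2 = 42.50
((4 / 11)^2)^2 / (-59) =-256 / 863819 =-0.00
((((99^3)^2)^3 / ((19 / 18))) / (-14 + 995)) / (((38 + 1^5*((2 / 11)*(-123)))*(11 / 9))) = 42169403911439190873663480000000.00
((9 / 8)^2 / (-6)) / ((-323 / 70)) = 945 / 20672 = 0.05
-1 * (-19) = 19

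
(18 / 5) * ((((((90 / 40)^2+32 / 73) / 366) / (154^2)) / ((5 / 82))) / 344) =31611 / 290631421696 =0.00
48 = 48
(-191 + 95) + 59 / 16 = -1477 / 16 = -92.31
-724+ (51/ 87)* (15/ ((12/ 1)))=-83899/ 116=-723.27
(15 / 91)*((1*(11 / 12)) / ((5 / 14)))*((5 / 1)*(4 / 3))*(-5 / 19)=-550 / 741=-0.74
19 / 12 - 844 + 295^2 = 1034191 / 12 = 86182.58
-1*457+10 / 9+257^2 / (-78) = -304825 / 234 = -1302.67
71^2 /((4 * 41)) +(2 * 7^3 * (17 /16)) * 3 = 2217.36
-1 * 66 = -66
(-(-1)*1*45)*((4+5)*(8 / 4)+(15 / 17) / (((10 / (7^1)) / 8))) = 17550 / 17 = 1032.35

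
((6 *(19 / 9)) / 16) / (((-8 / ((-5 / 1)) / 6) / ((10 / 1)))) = 475 / 16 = 29.69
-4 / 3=-1.33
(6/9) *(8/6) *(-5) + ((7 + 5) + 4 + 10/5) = 122/9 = 13.56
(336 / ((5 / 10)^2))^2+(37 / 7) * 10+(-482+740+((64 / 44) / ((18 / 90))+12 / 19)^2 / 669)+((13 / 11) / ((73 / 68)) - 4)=26978151274167256 / 14932742979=1806644.05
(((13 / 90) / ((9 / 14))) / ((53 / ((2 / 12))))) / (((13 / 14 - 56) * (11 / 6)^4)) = -10192 / 8974127745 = -0.00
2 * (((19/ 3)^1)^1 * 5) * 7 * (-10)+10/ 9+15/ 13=-518435/ 117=-4431.07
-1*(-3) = 3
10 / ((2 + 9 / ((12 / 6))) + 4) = 20 / 21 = 0.95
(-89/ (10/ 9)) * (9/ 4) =-7209/ 40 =-180.22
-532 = -532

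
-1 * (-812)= 812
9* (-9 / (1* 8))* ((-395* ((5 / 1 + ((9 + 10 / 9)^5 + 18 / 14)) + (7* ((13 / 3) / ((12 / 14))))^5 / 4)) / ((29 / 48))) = 97401633131413795 / 1052352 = 92556134384.14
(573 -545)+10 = 38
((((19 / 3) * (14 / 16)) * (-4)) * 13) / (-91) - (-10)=79 / 6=13.17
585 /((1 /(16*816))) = 7637760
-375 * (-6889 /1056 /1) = 861125 /352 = 2446.38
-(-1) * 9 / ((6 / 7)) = 21 / 2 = 10.50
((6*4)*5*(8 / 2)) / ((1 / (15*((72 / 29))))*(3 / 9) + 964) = 1555200 / 3123389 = 0.50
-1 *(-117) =117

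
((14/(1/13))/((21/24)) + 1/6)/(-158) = -1.32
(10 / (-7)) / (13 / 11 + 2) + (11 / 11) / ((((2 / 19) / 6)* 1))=2771 / 49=56.55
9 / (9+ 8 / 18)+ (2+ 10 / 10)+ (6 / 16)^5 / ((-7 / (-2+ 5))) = 77008371 / 19496960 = 3.95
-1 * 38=-38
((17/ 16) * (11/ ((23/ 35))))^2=42837025/ 135424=316.32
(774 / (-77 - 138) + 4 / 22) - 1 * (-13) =527 / 55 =9.58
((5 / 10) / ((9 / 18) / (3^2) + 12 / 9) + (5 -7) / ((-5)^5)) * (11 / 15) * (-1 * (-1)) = 12397 / 46875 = 0.26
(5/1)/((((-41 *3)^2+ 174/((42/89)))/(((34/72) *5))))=2975/3905424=0.00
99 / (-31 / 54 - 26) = -5346 / 1435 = -3.73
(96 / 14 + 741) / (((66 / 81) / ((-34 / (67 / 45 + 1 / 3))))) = -108128925 / 6314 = -17125.27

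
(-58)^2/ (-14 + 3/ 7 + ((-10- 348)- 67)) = -11774/ 1535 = -7.67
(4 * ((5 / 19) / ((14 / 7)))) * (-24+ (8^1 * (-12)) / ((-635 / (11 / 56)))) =-213096 / 16891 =-12.62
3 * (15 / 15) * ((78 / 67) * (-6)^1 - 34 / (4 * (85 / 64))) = -13452 / 335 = -40.16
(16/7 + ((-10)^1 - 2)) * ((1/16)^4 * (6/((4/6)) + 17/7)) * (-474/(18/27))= 60435/50176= 1.20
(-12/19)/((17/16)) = -192/323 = -0.59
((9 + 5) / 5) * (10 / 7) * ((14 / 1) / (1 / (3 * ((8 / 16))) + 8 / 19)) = 51.48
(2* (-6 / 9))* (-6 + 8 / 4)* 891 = 4752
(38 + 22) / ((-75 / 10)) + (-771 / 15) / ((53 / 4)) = -3148 / 265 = -11.88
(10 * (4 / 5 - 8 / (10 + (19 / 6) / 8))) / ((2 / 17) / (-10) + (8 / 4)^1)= 0.15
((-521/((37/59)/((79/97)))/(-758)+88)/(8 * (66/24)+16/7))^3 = 4850868027501817812364502979/98917869979602711991864000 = 49.04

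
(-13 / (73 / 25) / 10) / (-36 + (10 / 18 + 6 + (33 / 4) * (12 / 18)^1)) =585 / 31463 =0.02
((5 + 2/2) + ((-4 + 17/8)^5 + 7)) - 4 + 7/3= -1164013/98304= -11.84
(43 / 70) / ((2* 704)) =43 / 98560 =0.00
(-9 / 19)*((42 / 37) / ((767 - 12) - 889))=189 / 47101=0.00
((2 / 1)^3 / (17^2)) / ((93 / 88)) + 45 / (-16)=-2.79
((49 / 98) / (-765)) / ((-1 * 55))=1 / 84150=0.00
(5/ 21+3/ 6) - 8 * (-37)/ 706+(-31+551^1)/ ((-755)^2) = 1957753699/ 1690238130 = 1.16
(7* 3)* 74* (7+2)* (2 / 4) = 6993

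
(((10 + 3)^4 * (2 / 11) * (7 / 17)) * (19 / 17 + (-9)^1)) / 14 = -3827174 / 3179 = -1203.89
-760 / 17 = -44.71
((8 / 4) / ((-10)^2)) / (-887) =-1 / 44350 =-0.00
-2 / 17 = -0.12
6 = 6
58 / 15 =3.87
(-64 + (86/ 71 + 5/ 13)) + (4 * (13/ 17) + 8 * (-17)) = -3065163/ 15691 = -195.35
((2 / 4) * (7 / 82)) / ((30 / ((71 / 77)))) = 71 / 54120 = 0.00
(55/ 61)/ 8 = 55/ 488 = 0.11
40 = 40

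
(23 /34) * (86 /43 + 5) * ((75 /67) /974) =12075 /2218772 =0.01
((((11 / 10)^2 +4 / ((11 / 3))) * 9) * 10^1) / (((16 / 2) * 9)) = 2531 / 880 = 2.88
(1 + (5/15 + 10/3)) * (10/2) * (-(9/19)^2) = -1890/361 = -5.24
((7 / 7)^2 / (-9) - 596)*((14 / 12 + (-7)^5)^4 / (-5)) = 110928957739999607770625 / 11664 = 9510370176611763354.82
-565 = -565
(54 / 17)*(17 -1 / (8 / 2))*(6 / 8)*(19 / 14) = 103113 / 1904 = 54.16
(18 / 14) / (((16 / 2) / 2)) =9 / 28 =0.32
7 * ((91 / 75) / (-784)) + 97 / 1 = 116387 / 1200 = 96.99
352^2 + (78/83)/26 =10284035/83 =123904.04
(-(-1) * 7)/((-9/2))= -14/9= -1.56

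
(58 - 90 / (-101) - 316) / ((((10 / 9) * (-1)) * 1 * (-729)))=-4328 / 13635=-0.32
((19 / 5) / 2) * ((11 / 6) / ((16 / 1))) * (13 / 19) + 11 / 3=1221 / 320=3.82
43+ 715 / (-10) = -57 / 2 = -28.50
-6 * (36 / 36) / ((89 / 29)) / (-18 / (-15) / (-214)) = 31030 / 89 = 348.65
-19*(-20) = 380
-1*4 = -4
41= 41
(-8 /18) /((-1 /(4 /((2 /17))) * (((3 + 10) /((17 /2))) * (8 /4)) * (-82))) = -289 /4797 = -0.06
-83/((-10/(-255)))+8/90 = -2116.41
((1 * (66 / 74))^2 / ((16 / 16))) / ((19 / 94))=102366 / 26011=3.94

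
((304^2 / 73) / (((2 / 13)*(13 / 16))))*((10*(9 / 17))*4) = 266158080 / 1241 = 214470.65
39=39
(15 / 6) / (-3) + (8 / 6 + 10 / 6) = 13 / 6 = 2.17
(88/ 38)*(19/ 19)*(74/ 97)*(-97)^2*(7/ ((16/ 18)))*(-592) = -1472408784/ 19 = -77495199.16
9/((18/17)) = 17/2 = 8.50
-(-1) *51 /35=51 /35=1.46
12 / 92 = 3 / 23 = 0.13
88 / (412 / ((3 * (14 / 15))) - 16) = 308 / 459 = 0.67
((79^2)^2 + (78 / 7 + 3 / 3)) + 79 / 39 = 10633375981 / 273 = 38950095.17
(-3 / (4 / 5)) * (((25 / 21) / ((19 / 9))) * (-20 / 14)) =5625 / 1862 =3.02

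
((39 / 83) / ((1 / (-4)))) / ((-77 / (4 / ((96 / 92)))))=598 / 6391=0.09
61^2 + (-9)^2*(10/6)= 3856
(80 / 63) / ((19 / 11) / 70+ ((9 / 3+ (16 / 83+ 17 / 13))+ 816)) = 9495200 / 6135452109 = 0.00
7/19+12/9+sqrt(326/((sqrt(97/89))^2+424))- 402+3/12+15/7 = -635057/1596+sqrt(1097686662)/37833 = -397.03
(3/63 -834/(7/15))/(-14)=37529/294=127.65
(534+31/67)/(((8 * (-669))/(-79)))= 2828911/358584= 7.89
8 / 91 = 0.09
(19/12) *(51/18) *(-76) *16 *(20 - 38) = 98192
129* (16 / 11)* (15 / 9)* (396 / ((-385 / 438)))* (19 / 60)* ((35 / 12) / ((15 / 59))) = -511828.22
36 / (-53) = -36 / 53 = -0.68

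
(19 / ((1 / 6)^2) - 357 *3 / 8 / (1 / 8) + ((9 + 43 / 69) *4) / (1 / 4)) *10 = -2330.29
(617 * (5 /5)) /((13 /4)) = 2468 /13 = 189.85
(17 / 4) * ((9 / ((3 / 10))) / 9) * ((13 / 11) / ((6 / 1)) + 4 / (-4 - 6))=-1139 / 396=-2.88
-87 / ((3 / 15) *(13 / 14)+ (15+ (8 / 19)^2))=-75810 / 13387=-5.66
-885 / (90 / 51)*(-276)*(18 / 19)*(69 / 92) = 1868589 / 19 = 98346.79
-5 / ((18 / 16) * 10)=-4 / 9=-0.44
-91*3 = -273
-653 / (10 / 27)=-17631 / 10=-1763.10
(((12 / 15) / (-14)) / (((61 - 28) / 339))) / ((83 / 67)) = -15142 / 31955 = -0.47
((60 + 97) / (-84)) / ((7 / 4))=-1.07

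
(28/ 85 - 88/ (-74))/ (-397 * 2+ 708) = -2388/ 135235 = -0.02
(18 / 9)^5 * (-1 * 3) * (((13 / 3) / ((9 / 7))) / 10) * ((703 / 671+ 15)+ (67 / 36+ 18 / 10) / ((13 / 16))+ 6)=-1167403552 / 1358775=-859.16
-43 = -43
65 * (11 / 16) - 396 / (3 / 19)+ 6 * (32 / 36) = -117983 / 48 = -2457.98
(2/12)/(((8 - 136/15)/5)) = -25/32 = -0.78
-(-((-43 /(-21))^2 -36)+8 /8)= -14468 /441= -32.81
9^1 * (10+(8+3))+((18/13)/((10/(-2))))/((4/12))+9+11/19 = 244219/1235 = 197.75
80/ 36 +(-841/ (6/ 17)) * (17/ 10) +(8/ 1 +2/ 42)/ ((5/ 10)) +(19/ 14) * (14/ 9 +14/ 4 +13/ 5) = -844643/ 210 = -4022.11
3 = 3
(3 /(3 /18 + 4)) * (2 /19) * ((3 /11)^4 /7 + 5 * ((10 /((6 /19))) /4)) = 146046891 /48681325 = 3.00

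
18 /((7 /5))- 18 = -36 /7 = -5.14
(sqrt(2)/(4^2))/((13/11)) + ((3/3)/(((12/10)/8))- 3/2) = 11 * sqrt(2)/208 + 31/6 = 5.24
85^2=7225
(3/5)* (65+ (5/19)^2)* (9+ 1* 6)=211410/361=585.62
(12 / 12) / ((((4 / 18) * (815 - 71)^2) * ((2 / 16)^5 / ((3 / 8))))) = 96 / 961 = 0.10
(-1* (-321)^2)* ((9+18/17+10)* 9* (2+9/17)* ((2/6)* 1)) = -4532670549/289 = -15683981.14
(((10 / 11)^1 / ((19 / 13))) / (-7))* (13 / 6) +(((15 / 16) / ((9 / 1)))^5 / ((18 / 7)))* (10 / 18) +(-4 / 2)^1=-132406683523831 / 60390069239808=-2.19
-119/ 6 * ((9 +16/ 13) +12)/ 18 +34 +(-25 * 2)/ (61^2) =49586545/ 5224284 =9.49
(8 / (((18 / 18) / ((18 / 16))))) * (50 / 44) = 225 / 22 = 10.23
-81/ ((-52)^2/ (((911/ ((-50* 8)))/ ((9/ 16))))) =8199/ 67600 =0.12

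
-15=-15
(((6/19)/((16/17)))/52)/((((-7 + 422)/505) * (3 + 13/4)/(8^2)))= 41208/512525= 0.08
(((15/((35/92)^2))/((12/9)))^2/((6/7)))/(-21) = -335.67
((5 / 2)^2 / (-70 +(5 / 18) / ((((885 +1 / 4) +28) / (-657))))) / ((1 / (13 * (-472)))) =14009255 / 25644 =546.30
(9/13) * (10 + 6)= 144/13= 11.08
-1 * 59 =-59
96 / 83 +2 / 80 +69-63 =23843 / 3320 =7.18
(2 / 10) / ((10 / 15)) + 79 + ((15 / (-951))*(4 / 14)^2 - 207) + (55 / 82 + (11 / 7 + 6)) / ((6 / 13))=-1399080367 / 12737060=-109.84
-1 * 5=-5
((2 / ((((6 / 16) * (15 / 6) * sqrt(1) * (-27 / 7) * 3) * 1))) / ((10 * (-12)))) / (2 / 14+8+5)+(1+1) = 838399 / 419175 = 2.00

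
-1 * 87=-87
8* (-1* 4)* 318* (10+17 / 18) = -334112 / 3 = -111370.67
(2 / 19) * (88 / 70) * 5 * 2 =176 / 133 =1.32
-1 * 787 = -787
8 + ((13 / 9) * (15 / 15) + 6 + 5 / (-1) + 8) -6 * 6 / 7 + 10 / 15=880 / 63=13.97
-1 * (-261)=261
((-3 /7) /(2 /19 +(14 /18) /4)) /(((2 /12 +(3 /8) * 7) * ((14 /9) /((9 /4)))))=-498636 /673015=-0.74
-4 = -4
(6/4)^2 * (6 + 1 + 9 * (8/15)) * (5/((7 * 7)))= 531/196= 2.71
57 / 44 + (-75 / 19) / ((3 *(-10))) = 1.43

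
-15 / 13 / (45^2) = -1 / 1755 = -0.00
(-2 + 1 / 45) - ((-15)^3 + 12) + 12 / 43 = 6504118 / 1935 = 3361.30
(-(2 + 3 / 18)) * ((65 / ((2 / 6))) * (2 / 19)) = -845 / 19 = -44.47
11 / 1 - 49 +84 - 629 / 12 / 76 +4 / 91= 3764041 / 82992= 45.35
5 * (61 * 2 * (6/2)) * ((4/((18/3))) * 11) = 13420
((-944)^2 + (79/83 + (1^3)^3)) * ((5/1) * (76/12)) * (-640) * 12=-17988154240000/83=-216724749879.52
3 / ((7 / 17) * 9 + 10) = 51 / 233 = 0.22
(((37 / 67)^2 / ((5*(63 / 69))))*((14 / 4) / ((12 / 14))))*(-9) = -220409 / 89780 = -2.45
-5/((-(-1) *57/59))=-295/57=-5.18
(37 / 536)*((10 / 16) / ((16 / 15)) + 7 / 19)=85877 / 1303552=0.07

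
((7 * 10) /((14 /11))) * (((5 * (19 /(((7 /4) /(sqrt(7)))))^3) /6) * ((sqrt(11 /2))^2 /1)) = 331975600 * sqrt(7) /147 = 5974999.18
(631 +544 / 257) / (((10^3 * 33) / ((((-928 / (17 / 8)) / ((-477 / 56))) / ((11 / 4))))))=3758117888 / 10506898875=0.36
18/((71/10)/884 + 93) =159120/822191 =0.19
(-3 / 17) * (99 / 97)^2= -29403 / 159953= -0.18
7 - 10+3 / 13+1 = -1.77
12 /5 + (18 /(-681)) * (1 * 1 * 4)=2604 /1135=2.29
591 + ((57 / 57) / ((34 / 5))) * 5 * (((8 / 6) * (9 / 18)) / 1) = 30166 / 51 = 591.49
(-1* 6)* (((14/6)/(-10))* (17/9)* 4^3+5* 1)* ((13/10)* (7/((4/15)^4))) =64148175/256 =250578.81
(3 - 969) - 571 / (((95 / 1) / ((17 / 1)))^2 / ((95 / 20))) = -2000419 / 1900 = -1052.85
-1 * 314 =-314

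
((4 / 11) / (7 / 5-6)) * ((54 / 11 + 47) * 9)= -102780 / 2783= -36.93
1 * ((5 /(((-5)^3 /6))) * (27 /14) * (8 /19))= -648 /3325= -0.19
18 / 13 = 1.38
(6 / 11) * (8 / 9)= 16 / 33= 0.48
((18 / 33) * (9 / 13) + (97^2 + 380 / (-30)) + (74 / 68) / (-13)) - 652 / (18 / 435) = -92767535 / 14586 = -6360.04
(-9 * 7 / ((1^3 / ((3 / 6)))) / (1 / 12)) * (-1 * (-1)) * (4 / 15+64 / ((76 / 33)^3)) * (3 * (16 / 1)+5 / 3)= -3545100678 / 34295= -103370.77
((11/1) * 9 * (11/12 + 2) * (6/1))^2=12006225/4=3001556.25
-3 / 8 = -0.38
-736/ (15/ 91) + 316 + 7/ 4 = -248839/ 60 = -4147.32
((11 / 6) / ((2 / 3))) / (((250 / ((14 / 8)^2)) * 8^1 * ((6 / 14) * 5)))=3773 / 1920000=0.00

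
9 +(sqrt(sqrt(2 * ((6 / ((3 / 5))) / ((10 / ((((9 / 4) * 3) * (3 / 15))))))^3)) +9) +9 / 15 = 9 * 15^(1 / 4) * 2^(3 / 4) / 20 +93 / 5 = 20.09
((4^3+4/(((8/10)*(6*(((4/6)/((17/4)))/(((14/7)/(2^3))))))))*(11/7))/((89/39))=44.99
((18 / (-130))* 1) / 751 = -9 / 48815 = -0.00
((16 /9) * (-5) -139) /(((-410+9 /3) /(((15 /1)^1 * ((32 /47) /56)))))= 2420 /36519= 0.07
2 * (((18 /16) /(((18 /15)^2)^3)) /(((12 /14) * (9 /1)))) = 0.10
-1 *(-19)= 19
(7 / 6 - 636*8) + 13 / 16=-244129 / 48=-5086.02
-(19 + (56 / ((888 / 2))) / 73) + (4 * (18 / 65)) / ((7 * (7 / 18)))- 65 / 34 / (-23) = -373601263379 / 20181899010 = -18.51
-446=-446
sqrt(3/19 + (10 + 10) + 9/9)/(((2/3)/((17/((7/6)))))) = 153 * sqrt(7638)/133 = 100.54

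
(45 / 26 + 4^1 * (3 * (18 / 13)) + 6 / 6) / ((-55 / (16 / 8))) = -503 / 715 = -0.70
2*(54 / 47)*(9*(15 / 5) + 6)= 3564 / 47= 75.83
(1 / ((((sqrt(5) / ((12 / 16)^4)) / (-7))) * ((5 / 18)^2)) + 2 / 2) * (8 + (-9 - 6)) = -7 + 321489 * sqrt(5) / 8000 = 82.86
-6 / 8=-3 / 4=-0.75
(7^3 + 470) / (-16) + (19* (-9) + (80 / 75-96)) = -76019 / 240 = -316.75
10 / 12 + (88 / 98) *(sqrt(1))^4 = 509 / 294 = 1.73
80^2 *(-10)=-64000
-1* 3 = -3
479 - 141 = 338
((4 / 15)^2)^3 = 4096 / 11390625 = 0.00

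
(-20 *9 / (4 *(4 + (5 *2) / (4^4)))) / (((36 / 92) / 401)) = -5902720 / 517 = -11417.25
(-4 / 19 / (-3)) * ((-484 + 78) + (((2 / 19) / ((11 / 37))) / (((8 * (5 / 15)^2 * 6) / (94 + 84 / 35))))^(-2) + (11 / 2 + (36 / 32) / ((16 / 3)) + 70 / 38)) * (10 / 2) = -3467029356301115 / 24800388130656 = -139.80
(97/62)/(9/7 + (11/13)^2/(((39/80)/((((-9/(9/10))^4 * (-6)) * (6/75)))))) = -1491763/6720566074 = -0.00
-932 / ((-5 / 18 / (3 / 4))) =2516.40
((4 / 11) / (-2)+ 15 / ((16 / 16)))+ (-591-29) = -6657 / 11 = -605.18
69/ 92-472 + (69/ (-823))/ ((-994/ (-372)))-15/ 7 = -110654393/ 233732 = -473.42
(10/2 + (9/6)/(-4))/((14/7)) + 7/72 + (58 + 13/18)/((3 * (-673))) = 692137/290736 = 2.38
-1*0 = 0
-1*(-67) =67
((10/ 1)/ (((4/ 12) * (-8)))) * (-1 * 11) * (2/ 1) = 165/ 2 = 82.50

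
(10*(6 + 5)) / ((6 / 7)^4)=132055 / 648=203.79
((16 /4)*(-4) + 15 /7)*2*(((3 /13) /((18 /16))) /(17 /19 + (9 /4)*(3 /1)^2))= -0.27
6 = 6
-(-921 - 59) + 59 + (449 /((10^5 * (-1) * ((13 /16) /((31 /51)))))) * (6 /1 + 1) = 4305258817 /4143750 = 1038.98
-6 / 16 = -3 / 8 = -0.38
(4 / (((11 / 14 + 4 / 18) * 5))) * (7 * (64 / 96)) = 3.70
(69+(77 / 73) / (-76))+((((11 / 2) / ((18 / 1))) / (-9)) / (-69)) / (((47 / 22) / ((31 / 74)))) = 1859955194411 / 26961257754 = 68.99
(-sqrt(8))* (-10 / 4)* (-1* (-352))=1760* sqrt(2)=2489.02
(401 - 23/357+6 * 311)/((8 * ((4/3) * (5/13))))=657553/1190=552.57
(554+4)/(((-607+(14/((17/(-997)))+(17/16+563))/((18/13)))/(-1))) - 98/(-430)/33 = 70155781/98684355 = 0.71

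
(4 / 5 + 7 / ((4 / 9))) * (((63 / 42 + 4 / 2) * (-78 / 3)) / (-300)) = 30121 / 6000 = 5.02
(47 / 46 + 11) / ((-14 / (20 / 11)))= -395 / 253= -1.56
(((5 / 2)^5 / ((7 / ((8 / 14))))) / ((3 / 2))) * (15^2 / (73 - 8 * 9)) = 234375 / 196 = 1195.79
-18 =-18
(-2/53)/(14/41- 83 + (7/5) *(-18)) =410/1171883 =0.00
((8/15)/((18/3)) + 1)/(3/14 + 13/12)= 1372/1635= 0.84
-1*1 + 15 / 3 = 4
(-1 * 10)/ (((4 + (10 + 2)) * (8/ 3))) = -15/ 64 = -0.23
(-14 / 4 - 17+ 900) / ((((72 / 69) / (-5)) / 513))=-34590735 / 16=-2161920.94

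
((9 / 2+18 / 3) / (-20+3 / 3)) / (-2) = 21 / 76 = 0.28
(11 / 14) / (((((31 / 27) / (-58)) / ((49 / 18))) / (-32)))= 107184 / 31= 3457.55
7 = 7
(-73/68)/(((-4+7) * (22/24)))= -73/187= -0.39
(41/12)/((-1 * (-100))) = 41/1200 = 0.03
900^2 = 810000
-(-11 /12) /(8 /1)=0.11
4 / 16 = 1 / 4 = 0.25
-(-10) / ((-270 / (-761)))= 761 / 27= 28.19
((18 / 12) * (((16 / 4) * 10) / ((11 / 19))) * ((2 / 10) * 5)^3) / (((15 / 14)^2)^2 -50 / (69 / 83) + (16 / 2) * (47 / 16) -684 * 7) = -3021802560 / 140637337313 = -0.02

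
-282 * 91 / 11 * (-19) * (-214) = -104341692 / 11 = -9485608.36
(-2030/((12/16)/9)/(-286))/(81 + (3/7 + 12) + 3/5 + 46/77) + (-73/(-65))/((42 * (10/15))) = 62341463/66304420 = 0.94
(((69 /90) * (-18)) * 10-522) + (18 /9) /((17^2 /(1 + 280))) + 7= -188155 /289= -651.06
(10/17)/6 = 0.10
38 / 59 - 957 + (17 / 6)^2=-2014249 / 2124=-948.33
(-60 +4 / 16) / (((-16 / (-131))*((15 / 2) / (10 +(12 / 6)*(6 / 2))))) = -31309 / 30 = -1043.63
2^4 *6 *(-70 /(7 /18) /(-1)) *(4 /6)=11520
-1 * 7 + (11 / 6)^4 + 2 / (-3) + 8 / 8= 6001 / 1296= 4.63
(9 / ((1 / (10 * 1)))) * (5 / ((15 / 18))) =540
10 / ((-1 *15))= -2 / 3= -0.67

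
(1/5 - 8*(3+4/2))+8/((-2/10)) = -399/5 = -79.80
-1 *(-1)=1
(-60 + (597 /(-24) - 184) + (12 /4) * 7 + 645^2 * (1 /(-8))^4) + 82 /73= -43410911 /299008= -145.18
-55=-55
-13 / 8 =-1.62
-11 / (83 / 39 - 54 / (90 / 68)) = 2145 / 7541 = 0.28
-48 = -48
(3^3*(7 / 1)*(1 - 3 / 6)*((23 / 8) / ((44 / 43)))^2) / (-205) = -184864869 / 50800640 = -3.64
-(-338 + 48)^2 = -84100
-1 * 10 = -10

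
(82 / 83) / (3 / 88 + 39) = 0.03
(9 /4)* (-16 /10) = -18 /5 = -3.60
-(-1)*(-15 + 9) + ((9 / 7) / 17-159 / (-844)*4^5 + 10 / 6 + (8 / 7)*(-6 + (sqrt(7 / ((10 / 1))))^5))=7*sqrt(70) / 125 + 13694080 / 75327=182.26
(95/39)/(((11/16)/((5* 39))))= 7600/11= 690.91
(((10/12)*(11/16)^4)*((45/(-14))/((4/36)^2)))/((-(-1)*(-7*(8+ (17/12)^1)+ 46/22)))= 117406179/154599424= 0.76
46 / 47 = 0.98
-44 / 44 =-1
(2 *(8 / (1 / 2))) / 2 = 16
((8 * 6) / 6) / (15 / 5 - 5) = -4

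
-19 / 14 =-1.36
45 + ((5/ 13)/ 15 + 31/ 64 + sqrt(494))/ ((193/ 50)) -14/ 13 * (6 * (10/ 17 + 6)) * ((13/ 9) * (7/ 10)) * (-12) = 50 * sqrt(494)/ 193 + 11498902981/ 20473440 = 567.41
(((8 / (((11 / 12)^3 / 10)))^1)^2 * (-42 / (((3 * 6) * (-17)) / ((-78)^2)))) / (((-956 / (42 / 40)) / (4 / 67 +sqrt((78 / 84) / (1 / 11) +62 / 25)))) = -35841.06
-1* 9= -9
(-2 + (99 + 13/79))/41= 7676/3239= 2.37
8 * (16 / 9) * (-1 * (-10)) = 1280 / 9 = 142.22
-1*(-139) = 139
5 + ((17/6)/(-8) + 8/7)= 1945/336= 5.79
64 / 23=2.78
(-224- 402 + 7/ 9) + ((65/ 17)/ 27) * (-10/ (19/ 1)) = -5453213/ 8721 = -625.30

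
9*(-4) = -36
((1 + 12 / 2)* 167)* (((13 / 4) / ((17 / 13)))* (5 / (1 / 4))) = 987805 / 17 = 58106.18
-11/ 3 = -3.67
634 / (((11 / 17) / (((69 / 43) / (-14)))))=-371841 / 3311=-112.30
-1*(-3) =3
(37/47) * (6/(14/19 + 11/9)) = 37962/15745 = 2.41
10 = 10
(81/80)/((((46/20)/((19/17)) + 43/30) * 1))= 0.29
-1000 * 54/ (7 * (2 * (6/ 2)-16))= 5400/ 7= 771.43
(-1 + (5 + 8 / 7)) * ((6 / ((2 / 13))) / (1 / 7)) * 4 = 5616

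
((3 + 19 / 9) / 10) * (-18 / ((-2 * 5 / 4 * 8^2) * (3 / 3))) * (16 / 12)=23 / 300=0.08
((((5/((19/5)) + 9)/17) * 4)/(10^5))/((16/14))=343/16150000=0.00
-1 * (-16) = 16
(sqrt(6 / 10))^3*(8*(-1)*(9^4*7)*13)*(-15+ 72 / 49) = 1357182216*sqrt(15) / 175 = 30036252.12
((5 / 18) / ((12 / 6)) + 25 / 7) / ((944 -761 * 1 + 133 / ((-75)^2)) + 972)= 584375 / 181916224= 0.00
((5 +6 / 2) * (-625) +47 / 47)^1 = -4999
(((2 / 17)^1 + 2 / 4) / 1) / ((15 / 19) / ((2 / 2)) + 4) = 0.13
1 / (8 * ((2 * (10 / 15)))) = 3 / 32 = 0.09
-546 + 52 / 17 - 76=-10522 / 17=-618.94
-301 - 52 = -353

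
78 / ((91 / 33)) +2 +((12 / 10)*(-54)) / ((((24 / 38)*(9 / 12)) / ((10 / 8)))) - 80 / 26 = -13085 / 91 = -143.79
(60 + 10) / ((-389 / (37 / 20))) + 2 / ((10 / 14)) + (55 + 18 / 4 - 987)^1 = -1799189 / 1945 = -925.03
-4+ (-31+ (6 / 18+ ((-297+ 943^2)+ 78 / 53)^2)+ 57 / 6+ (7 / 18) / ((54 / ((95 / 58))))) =125142278604175176677 / 158360184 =790238274818.97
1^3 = 1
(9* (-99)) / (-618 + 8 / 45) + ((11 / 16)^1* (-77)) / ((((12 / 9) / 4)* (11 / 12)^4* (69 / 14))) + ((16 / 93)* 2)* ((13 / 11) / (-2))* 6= -108930357857 / 2398561946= -45.41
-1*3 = -3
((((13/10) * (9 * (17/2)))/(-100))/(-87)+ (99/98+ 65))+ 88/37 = 7192535019/105154000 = 68.40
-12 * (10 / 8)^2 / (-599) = 75 / 2396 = 0.03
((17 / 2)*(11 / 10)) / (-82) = -187 / 1640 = -0.11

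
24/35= 0.69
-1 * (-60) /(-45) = -4 /3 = -1.33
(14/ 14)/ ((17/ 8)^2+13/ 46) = 0.21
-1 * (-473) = 473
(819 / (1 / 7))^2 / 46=32867289 / 46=714506.28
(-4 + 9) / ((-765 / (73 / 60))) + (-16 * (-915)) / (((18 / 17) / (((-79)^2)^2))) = 4943887041232727 / 9180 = 538549786626.66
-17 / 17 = -1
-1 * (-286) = 286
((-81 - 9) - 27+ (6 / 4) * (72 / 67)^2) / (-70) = 517437 / 314230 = 1.65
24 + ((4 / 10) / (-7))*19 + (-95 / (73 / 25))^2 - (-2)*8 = 204679973 / 186515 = 1097.39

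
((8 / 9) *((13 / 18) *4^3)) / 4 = 832 / 81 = 10.27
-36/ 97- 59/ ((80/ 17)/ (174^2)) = -736396299/ 1940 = -379585.72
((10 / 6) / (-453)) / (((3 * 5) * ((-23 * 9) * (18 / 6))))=1 / 2531817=0.00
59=59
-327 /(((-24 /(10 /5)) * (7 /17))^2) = -31501 /2352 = -13.39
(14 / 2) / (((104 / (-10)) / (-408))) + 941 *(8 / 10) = 66782 / 65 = 1027.42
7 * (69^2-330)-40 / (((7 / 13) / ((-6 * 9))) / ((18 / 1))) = 722559 / 7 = 103222.71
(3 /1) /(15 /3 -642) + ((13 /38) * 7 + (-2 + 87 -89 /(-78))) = 88.53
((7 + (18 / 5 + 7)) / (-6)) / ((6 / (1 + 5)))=-44 / 15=-2.93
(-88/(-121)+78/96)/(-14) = -271/2464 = -0.11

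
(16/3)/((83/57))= 304/83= 3.66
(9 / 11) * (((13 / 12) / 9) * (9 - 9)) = 0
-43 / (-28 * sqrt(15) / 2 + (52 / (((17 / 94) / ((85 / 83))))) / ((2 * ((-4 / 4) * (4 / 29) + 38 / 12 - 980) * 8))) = -10750206196223 / 39018833375997541 + 119843574119571722 * sqrt(15) / 585282500639963115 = 0.79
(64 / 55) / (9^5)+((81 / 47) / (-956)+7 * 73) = 74567635431493 / 145925431740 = 511.00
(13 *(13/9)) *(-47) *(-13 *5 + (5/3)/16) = 24742445/432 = 57274.18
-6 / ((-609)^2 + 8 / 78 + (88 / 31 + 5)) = -3627 / 224202365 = -0.00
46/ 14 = 23/ 7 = 3.29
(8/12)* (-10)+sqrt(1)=-17/3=-5.67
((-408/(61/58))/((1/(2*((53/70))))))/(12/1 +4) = -78387/2135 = -36.72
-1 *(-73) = 73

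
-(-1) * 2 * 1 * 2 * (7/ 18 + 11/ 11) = 50/ 9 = 5.56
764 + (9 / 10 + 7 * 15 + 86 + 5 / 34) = 81264 / 85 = 956.05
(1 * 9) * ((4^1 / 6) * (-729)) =-4374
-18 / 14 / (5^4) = -9 / 4375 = -0.00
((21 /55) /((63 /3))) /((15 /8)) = 8 /825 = 0.01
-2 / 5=-0.40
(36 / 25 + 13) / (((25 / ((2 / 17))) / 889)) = 641858 / 10625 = 60.41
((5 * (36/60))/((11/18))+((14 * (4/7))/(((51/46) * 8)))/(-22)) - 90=-47759/561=-85.13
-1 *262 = -262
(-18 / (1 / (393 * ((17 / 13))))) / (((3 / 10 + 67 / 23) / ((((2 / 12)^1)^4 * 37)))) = -9475885 / 115284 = -82.20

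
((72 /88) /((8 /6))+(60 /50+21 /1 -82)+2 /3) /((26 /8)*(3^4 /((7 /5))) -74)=-270361 /526845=-0.51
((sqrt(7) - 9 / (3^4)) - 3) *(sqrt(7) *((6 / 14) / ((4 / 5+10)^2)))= 25 / 972 - 25 *sqrt(7) / 2187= -0.00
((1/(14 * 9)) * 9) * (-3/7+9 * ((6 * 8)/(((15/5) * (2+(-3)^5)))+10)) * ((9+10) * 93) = 265224933/23618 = 11229.78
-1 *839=-839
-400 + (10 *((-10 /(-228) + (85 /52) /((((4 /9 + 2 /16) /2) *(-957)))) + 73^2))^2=266736867010765213873825 /93925928188521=2839864051.97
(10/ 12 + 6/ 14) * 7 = 53/ 6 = 8.83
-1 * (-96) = 96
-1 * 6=-6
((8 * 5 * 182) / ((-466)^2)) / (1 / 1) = 1820 / 54289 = 0.03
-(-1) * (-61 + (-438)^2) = 191783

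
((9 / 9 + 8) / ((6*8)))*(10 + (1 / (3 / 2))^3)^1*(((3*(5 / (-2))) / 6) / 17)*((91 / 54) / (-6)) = 63245 / 1586304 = 0.04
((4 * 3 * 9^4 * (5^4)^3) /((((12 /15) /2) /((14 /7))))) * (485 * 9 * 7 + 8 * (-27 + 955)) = 3650100864257812500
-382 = -382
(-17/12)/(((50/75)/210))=-1785/4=-446.25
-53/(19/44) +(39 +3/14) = -22217/266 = -83.52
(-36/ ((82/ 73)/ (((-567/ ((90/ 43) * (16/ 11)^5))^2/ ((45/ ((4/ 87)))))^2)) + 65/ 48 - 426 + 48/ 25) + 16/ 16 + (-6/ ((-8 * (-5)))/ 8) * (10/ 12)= -509997834779327216414423454670603339/ 976991512174969419680710656000000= -522.01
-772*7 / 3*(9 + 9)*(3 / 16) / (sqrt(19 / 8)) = -12159*sqrt(38) / 19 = -3944.90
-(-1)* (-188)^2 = 35344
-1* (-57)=57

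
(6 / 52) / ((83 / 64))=96 / 1079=0.09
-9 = -9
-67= -67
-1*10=-10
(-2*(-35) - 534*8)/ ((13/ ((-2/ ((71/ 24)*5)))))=201696/ 4615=43.70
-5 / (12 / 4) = -5 / 3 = -1.67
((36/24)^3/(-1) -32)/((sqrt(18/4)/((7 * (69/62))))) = -45563 * sqrt(2)/496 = -129.91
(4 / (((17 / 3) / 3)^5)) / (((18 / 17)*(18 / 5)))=3645 / 83521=0.04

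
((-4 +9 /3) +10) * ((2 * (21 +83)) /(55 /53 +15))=49608 /425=116.72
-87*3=-261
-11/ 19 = -0.58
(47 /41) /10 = 47 /410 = 0.11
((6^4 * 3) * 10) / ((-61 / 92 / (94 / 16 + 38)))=-156939120 / 61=-2572772.46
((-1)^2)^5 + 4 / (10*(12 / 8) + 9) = 7 / 6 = 1.17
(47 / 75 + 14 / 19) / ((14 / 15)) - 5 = -4707 / 1330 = -3.54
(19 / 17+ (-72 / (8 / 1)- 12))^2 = 114244 / 289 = 395.31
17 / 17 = 1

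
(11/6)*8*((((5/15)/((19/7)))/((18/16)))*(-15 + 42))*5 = 12320/57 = 216.14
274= 274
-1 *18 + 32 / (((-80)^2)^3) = -147455999999 / 8192000000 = -18.00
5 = 5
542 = 542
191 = 191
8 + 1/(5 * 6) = 241/30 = 8.03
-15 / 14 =-1.07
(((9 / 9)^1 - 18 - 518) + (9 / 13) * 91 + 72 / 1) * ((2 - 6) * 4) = 6400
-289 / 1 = -289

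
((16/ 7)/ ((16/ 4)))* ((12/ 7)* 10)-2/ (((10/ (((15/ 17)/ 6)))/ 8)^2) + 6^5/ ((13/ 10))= 1102957624/ 184093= 5991.31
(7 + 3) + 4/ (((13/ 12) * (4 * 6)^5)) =21565441/ 2156544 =10.00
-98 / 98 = -1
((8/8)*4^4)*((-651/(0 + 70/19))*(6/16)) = -84816/5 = -16963.20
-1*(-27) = 27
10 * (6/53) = 1.13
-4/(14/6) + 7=37/7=5.29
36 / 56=9 / 14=0.64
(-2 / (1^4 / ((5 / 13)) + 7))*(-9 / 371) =15 / 2968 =0.01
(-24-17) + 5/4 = -159/4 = -39.75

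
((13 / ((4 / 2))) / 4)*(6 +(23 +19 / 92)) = 47.46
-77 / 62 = -1.24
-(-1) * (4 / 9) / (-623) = -4 / 5607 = -0.00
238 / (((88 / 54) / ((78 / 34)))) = 7371 / 22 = 335.05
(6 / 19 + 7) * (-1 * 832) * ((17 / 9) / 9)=-1966016 / 1539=-1277.46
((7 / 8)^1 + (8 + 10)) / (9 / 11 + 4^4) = 1661 / 22600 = 0.07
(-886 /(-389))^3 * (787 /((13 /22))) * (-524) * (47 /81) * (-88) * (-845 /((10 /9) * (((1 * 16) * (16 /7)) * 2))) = -4638545566869957743 /1059549642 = -4377846382.09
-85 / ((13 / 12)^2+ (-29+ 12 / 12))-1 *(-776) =3009928 / 3863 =779.17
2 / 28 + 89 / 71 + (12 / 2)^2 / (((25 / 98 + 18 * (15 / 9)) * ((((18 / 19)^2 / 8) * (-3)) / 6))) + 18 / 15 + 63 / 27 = -433786289 / 26524890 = -16.35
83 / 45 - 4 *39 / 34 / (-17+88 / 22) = 2.20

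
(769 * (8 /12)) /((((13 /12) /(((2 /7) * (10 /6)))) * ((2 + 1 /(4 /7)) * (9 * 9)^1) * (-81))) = -49216 /5373459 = -0.01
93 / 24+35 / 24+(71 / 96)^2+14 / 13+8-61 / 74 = 62649745 / 4432896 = 14.13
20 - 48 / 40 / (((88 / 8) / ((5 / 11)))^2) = 292790 / 14641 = 20.00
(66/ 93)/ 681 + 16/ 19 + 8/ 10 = 3295406/ 2005545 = 1.64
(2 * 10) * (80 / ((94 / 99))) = 79200 / 47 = 1685.11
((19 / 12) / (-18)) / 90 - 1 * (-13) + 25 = 738701 / 19440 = 38.00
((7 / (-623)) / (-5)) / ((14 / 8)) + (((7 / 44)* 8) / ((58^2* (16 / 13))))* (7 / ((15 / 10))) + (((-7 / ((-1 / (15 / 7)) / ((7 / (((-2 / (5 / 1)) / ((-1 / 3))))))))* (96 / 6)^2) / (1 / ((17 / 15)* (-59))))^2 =9309462538141477905341 / 4149628560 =2243444781511.11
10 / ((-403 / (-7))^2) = 490 / 162409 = 0.00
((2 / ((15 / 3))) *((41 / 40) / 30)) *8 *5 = 41 / 75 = 0.55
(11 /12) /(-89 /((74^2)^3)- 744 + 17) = -451567847984 /358134355074123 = -0.00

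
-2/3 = -0.67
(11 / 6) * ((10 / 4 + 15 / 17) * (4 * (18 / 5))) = 1518 / 17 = 89.29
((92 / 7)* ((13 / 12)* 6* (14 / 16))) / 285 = 299 / 1140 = 0.26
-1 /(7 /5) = -5 /7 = -0.71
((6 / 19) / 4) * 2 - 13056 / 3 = -82685 / 19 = -4351.84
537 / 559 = 0.96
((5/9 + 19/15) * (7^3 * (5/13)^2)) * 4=562520/1521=369.84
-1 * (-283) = 283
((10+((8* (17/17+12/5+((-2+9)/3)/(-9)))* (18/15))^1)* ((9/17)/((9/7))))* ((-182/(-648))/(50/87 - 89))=-1702909/32428350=-0.05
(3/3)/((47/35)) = 35/47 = 0.74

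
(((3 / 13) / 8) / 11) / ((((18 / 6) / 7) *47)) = 7 / 53768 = 0.00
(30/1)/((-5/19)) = -114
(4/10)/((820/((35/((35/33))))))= 33/2050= 0.02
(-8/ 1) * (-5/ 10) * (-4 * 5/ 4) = -20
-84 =-84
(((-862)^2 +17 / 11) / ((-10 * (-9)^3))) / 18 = 8173501 / 1443420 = 5.66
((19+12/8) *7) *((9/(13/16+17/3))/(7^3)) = 8856/15239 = 0.58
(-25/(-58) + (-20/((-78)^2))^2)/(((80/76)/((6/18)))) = 219782405/1610154936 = 0.14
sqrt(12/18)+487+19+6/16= sqrt(6)/3+4051/8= 507.19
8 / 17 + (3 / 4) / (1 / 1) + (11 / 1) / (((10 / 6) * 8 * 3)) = 1.50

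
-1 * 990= -990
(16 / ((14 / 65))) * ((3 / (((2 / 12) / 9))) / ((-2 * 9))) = -4680 / 7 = -668.57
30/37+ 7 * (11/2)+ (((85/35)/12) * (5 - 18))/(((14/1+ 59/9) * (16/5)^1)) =650953/16576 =39.27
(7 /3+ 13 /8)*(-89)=-8455 /24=-352.29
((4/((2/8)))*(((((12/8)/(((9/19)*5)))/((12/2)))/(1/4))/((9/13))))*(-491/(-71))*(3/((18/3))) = 970216/28755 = 33.74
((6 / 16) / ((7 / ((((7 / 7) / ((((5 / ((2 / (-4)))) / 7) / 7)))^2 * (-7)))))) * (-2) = 7203 / 400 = 18.01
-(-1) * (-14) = -14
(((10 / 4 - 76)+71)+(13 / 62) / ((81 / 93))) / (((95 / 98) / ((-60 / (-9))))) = -23912 / 1539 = -15.54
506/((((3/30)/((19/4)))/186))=4470510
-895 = -895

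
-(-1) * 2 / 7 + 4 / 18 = 32 / 63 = 0.51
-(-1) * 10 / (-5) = -2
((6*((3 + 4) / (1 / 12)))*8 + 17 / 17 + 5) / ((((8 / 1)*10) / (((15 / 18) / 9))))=673 / 144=4.67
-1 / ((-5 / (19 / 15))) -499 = -37406 / 75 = -498.75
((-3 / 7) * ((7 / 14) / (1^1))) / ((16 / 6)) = -9 / 112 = -0.08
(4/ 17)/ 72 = 1/ 306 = 0.00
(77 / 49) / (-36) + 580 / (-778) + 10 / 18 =-7633 / 32676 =-0.23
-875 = -875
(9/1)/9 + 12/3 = 5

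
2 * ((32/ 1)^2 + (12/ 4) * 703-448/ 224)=6262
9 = 9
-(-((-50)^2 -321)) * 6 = 13074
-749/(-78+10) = 749/68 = 11.01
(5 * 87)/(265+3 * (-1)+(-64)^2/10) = 2175/3358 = 0.65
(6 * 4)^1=24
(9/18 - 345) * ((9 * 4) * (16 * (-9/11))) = 1785888/11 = 162353.45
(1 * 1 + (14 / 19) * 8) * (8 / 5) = 1048 / 95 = 11.03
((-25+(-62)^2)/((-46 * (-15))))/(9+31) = 1273/9200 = 0.14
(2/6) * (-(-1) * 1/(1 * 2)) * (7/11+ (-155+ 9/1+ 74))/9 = -785/594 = -1.32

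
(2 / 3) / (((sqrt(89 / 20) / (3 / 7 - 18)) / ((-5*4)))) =111.06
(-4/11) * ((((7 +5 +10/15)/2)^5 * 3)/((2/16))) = -79235168/891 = -88928.36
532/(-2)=-266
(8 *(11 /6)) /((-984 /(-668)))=3674 /369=9.96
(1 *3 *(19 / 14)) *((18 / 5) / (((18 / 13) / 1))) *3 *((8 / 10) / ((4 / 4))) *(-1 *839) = -3730194 / 175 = -21315.39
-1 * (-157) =157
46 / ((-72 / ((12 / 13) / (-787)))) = 23 / 30693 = 0.00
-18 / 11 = -1.64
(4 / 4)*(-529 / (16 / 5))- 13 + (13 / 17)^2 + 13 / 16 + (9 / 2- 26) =-57342 / 289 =-198.42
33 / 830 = 0.04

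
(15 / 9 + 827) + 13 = 2525 / 3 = 841.67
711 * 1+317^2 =101200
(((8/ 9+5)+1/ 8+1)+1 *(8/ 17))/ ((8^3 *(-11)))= -9161/ 6893568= -0.00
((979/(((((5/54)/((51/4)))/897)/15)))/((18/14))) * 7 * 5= 98753820165/2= 49376910082.50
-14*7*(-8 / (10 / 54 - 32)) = -21168 / 859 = -24.64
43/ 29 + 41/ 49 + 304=435280/ 1421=306.32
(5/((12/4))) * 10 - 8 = 26/3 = 8.67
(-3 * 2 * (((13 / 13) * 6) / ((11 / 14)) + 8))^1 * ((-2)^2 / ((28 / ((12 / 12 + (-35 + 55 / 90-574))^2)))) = -10279622054 / 2079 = -4944503.15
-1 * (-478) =478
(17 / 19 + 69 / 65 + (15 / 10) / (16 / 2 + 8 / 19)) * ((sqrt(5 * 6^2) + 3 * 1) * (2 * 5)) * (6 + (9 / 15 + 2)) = 21762687 / 39520 + 21762687 * sqrt(5) / 19760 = 3013.37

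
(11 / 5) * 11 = 121 / 5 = 24.20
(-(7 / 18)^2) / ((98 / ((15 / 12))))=-5 / 2592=-0.00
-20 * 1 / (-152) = 0.13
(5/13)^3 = 125/2197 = 0.06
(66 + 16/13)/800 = 437/5200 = 0.08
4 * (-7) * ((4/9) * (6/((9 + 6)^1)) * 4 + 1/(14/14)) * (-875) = 377300/9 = 41922.22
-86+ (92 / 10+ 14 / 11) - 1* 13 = -4869 / 55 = -88.53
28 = 28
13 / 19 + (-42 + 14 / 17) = -13079 / 323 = -40.49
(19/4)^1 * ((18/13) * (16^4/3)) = 143675.08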